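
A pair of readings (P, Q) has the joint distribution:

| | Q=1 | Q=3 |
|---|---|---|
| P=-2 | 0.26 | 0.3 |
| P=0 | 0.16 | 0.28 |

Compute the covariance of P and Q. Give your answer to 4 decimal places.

E[P] = -1.12,  E[Q] = 2.16
E[PQ] = -2.32
cov(P,Q) = E[PQ] − E[P]E[Q] = -2.32 − (-1.12)(2.16) = 0.0992

0.0992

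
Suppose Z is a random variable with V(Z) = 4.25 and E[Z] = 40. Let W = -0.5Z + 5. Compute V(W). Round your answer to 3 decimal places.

1.063

V(-0.5Z + 5) = (-0.5)²·V(Z) = 0.25·4.25 = 1.0625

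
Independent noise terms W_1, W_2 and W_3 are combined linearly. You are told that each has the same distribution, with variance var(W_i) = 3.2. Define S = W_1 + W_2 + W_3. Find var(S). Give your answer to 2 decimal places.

By independence, var(S) = (1)²var(W_1) + (1)²var(W_2) + (1)²var(W_3)
= (1)²·3.2 + (1)²·3.2 + (1)²·3.2 = 9.6

9.60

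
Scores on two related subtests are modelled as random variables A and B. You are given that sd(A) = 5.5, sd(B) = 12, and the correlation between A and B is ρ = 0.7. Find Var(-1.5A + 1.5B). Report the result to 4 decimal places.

Var(A) = (5.5)² = 30.25;  Var(B) = (12)² = 144
Cov(A,B) = ρ·sd(A)·sd(B) = 0.7·5.5·12 = 46.2
Var(-1.5A + 1.5B) = (-1.5)²·Var(A) + (1.5)²·Var(B) + 2·(-1.5)·(1.5)·Cov(A,B)
= 2.25·30.25 + 2.25·144 + -4.5·46.2 = 184.1625

184.1625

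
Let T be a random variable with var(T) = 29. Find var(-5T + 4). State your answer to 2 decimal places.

var(-5T + 4) = (-5)²·var(T) = 25·29 = 725

725.00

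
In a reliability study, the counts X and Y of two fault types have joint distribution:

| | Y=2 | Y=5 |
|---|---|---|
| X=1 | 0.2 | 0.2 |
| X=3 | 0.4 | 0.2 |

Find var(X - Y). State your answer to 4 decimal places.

3.6000

E[X] = 2.2,  E[Y] = 3.2,  E[XY] = 6.8
var(X) = 5.8 − (2.2)² = 0.96;  var(Y) = 12.4 − (3.2)² = 2.16
Cov(X,Y) = 6.8 − (2.2)(3.2) = -0.24
var(X - Y) = (1)²·0.96 + (-1)²·2.16 + 2·(1)·(-1)·-0.24 = 3.6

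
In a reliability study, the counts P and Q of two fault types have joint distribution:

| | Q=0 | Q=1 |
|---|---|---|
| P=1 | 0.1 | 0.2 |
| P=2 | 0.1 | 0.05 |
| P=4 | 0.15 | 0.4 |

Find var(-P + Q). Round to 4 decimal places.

E[P] = 2.8,  E[Q] = 0.65,  E[PQ] = 1.9
var(P) = 9.7 − (2.8)² = 1.86;  var(Q) = 0.65 − (0.65)² = 0.2275
Cov(P,Q) = 1.9 − (2.8)(0.65) = 0.08
var(-P + Q) = (-1)²·1.86 + (1)²·0.2275 + 2·(-1)·(1)·0.08 = 1.9275

1.9275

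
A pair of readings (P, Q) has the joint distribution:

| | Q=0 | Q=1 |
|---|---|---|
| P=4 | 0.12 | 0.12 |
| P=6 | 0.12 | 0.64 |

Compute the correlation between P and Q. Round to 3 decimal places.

0.342

E[P] = 5.52,  E[Q] = 0.76
E[PQ] = 4.32
Cov(P,Q) = E[PQ] − E[P]E[Q] = 4.32 − (5.52)(0.76) = 0.1248
Var(P) = 0.7296,  Var(Q) = 0.1824
ρ = 0.1248 / √(0.7296·0.1824) ≈ 0.342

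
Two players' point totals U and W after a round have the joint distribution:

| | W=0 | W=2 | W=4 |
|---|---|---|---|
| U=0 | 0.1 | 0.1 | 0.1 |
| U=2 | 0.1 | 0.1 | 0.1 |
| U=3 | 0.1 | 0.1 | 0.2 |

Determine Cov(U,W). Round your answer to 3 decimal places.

0.240

E[U] = 1.8,  E[W] = 2.2
E[UW] = 4.2
Cov(U,W) = E[UW] − E[U]E[W] = 4.2 − (1.8)(2.2) = 0.24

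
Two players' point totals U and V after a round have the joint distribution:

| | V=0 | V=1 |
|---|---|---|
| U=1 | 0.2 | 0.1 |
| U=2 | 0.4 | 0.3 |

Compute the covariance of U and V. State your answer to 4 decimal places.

0.0200

E[U] = 1.7,  E[V] = 0.4
E[UV] = 0.7
Cov(U,V) = E[UV] − E[U]E[V] = 0.7 − (1.7)(0.4) = 0.02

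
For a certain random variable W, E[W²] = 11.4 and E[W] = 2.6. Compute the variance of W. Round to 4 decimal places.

4.6400

Var(W) = 11.4 − (2.6)² = 4.64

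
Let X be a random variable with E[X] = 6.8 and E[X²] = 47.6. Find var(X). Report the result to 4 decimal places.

var(X) = 47.6 − (6.8)² = 1.36

1.3600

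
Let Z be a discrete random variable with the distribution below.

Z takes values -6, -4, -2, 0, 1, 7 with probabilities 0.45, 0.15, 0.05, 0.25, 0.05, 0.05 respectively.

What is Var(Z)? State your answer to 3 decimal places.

E[Z] = (-6)(0.45) + (-4)(0.15) + (-2)(0.05) + (0)(0.25) + (1)(0.05) + (7)(0.05) = -3
E[Z²] = (-6)²(0.45) + (-4)²(0.15) + (-2)²(0.05) + (0)²(0.25) + (1)²(0.05) + (7)²(0.05) = 21.3
Var(Z) = E[Z²] − (E[Z])² = 21.3 − (-3)² = 12.3

12.300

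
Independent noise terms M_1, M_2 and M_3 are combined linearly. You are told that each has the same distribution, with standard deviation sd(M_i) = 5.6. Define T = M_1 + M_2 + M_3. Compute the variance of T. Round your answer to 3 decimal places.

V(M_i) = (5.6)² = 31.36
By independence, V(T) = (1)²V(M_1) + (1)²V(M_2) + (1)²V(M_3)
= (1)²·31.36 + (1)²·31.36 + (1)²·31.36 = 94.08

94.080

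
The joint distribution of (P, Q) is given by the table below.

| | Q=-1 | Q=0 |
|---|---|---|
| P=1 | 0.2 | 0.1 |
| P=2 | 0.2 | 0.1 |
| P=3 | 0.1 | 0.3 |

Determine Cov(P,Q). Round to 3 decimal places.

0.150

E[P] = 2.1,  E[Q] = -0.5
E[PQ] = -0.9
Cov(P,Q) = E[PQ] − E[P]E[Q] = -0.9 − (2.1)(-0.5) = 0.15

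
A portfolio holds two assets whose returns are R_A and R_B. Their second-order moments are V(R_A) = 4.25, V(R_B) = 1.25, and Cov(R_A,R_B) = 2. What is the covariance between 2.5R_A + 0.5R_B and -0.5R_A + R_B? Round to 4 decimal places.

Cov(2.5R_A + 0.5R_B, -0.5R_A + R_B) = (2.5)(-0.5)V(R_A) + (0.5)(1)V(R_B) + [(2.5)(1) + (0.5)(-0.5)]Cov(R_A,R_B)
= -1.25·4.25 + 0.5·1.25 + 2.25·2 = -0.1875

-0.1875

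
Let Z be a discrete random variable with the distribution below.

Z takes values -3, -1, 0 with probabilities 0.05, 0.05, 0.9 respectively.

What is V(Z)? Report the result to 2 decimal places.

E[Z] = (-3)(0.05) + (-1)(0.05) + (0)(0.9) = -0.2
E[Z²] = (-3)²(0.05) + (-1)²(0.05) + (0)²(0.9) = 0.5
V(Z) = E[Z²] − (E[Z])² = 0.5 − (-0.2)² = 0.46

0.46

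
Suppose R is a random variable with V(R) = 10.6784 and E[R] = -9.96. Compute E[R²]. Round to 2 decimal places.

109.88

E[R²] = V(R) + (E[R])² = 10.6784 + (-9.96)² = 109.88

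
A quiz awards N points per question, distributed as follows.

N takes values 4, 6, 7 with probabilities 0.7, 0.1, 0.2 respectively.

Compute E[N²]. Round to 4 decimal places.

E[N²] = (4)²(0.7) + (6)²(0.1) + (7)²(0.2) = 24.6

24.6000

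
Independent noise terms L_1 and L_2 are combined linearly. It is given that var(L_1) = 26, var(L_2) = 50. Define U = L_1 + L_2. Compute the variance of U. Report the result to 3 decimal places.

By independence, var(U) = (1)²var(L_1) + (1)²var(L_2)
= (1)²·26 + (1)²·50 = 76

76.000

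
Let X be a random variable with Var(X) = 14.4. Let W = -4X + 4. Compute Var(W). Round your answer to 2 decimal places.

Var(-4X + 4) = (-4)²·Var(X) = 16·14.4 = 230.4

230.40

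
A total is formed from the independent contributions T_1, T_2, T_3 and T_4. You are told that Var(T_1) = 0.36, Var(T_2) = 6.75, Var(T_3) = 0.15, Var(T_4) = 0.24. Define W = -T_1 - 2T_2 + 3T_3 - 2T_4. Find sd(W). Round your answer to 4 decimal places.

5.4470

By independence, Var(W) = (-1)²Var(T_1) + (-2)²Var(T_2) + (3)²Var(T_3) + (-2)²Var(T_4)
= (-1)²·0.36 + (-2)²·6.75 + (3)²·0.15 + (-2)²·0.24 = 29.67
sd(W) = √29.67 ≈ 5.4470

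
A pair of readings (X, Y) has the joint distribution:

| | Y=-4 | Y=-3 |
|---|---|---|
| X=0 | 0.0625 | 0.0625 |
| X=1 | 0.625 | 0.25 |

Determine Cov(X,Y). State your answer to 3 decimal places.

-0.023

E[X] = 0.875,  E[Y] = -3.6875
E[XY] = -3.25
Cov(X,Y) = E[XY] − E[X]E[Y] = -3.25 − (0.875)(-3.6875) = -0.0234375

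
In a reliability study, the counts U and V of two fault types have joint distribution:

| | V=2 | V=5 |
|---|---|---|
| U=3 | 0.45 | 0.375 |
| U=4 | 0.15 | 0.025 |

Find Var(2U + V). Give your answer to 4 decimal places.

2.1975

E[U] = 3.175,  E[V] = 3.2,  E[UV] = 10.025
Var(U) = 10.225 − (3.175)² = 0.144375;  Var(V) = 12.4 − (3.2)² = 2.16
cov(U,V) = 10.025 − (3.175)(3.2) = -0.135
Var(2U + V) = (2)²·0.144375 + (1)²·2.16 + 2·(2)·(1)·-0.135 = 2.1975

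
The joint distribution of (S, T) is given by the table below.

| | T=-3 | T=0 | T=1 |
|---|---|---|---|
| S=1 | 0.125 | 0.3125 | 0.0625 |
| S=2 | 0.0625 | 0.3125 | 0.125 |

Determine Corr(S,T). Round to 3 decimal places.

E[S] = 1.5,  E[T] = -0.375
E[ST] = -0.4375
cov(S,T) = E[ST] − E[S]E[T] = -0.4375 − (1.5)(-0.375) = 0.125
Var(S) = 0.25,  Var(T) = 1.734375
ρ = 0.125 / √(0.25·1.734375) ≈ 0.190

0.190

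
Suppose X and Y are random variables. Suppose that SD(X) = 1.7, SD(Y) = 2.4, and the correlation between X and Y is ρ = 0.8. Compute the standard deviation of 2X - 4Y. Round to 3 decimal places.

7.176

Var(X) = (1.7)² = 2.89;  Var(Y) = (2.4)² = 5.76
Cov(X,Y) = ρ·SD(X)·SD(Y) = 0.8·1.7·2.4 = 3.264
Var(2X - 4Y) = (2)²·Var(X) + (-4)²·Var(Y) + 2·(2)·(-4)·Cov(X,Y)
= 4·2.89 + 16·5.76 + -16·3.264 = 51.496
SD(2X - 4Y) = √51.496 ≈ 7.176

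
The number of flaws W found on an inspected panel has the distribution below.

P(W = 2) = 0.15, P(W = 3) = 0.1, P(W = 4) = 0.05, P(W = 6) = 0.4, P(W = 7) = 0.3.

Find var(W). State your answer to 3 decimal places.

E[W] = (2)(0.15) + (3)(0.1) + (4)(0.05) + (6)(0.4) + (7)(0.3) = 5.3
E[W²] = (2)²(0.15) + (3)²(0.1) + (4)²(0.05) + (6)²(0.4) + (7)²(0.3) = 31.4
var(W) = E[W²] − (E[W])² = 31.4 − (5.3)² = 3.31

3.310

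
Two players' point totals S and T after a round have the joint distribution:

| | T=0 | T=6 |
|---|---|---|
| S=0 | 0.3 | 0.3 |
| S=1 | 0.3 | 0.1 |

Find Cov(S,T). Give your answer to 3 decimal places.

E[S] = 0.4,  E[T] = 2.4
E[ST] = 0.6
Cov(S,T) = E[ST] − E[S]E[T] = 0.6 − (0.4)(2.4) = -0.36

-0.360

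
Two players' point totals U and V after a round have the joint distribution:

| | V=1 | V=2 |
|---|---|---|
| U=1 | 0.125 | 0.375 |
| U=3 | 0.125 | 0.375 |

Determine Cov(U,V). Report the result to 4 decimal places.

E[U] = 2,  E[V] = 1.75
E[UV] = 3.5
Cov(U,V) = E[UV] − E[U]E[V] = 3.5 − (2)(1.75) = 0

0.0000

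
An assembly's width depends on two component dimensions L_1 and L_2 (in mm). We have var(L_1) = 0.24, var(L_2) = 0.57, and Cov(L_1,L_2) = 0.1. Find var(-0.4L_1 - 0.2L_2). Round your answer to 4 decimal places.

0.0772

var(-0.4L_1 - 0.2L_2) = (-0.4)²·var(L_1) + (-0.2)²·var(L_2) + 2·(-0.4)·(-0.2)·Cov(L_1,L_2)
= 0.16·0.24 + 0.04·0.57 + 0.16·0.1 = 0.0772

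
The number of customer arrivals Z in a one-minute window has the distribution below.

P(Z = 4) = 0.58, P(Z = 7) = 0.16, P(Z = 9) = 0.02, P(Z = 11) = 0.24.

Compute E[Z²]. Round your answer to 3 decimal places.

E[Z²] = (4)²(0.58) + (7)²(0.16) + (9)²(0.02) + (11)²(0.24) = 47.78

47.780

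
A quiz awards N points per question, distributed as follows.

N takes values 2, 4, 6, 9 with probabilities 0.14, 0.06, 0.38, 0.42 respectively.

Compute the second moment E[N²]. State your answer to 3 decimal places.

E[N²] = (2)²(0.14) + (4)²(0.06) + (6)²(0.38) + (9)²(0.42) = 49.22

49.220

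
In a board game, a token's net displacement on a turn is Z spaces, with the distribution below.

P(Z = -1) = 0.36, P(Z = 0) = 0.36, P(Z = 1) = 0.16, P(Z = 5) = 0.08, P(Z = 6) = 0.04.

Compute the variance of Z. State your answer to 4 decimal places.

3.7664

E[Z] = (-1)(0.36) + (0)(0.36) + (1)(0.16) + (5)(0.08) + (6)(0.04) = 0.44
E[Z²] = (-1)²(0.36) + (0)²(0.36) + (1)²(0.16) + (5)²(0.08) + (6)²(0.04) = 3.96
Var(Z) = E[Z²] − (E[Z])² = 3.96 − (0.44)² = 3.7664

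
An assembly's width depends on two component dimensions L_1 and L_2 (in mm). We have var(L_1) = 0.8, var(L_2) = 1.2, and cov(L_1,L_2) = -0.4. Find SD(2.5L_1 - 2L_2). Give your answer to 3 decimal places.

3.715

var(2.5L_1 - 2L_2) = (2.5)²·var(L_1) + (-2)²·var(L_2) + 2·(2.5)·(-2)·cov(L_1,L_2)
= 6.25·0.8 + 4·1.2 + -10·-0.4 = 13.8
SD(2.5L_1 - 2L_2) = √13.8 ≈ 3.715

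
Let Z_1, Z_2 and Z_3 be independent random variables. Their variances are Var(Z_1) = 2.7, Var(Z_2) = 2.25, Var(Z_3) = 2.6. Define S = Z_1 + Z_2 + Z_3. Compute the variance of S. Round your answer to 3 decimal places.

7.550

By independence, Var(S) = (1)²Var(Z_1) + (1)²Var(Z_2) + (1)²Var(Z_3)
= (1)²·2.7 + (1)²·2.25 + (1)²·2.6 = 7.55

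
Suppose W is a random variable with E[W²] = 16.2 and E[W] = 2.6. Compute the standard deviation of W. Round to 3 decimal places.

Var(W) = 16.2 − (2.6)² = 9.44
SD(W) = √9.44 ≈ 3.072

3.072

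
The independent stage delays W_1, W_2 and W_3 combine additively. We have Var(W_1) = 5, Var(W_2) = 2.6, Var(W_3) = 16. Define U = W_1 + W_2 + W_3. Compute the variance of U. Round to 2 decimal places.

23.60

By independence, Var(U) = (1)²Var(W_1) + (1)²Var(W_2) + (1)²Var(W_3)
= (1)²·5 + (1)²·2.6 + (1)²·16 = 23.6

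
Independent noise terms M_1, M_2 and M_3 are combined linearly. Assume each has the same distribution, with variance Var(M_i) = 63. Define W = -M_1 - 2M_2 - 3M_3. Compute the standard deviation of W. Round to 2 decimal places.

By independence, Var(W) = (-1)²Var(M_1) + (-2)²Var(M_2) + (-3)²Var(M_3)
= (-1)²·63 + (-2)²·63 + (-3)²·63 = 882
σ(W) = √882 ≈ 29.70

29.70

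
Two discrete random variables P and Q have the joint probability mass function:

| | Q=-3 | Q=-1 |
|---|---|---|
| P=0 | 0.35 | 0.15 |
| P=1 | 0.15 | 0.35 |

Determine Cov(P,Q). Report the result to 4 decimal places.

E[P] = 0.5,  E[Q] = -2
E[PQ] = -0.8
Cov(P,Q) = E[PQ] − E[P]E[Q] = -0.8 − (0.5)(-2) = 0.2

0.2000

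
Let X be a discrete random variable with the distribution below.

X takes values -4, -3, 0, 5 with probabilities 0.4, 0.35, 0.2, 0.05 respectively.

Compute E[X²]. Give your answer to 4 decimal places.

E[X²] = (-4)²(0.4) + (-3)²(0.35) + (0)²(0.2) + (5)²(0.05) = 10.8

10.8000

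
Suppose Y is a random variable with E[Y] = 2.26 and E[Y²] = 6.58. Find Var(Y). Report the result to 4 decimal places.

Var(Y) = 6.58 − (2.26)² = 1.4724

1.4724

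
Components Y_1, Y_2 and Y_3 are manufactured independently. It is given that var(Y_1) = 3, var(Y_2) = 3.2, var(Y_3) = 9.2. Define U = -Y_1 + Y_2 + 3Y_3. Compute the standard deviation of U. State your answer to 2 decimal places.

By independence, var(U) = (-1)²var(Y_1) + (1)²var(Y_2) + (3)²var(Y_3)
= (-1)²·3 + (1)²·3.2 + (3)²·9.2 = 89
SD(U) = √89 ≈ 9.43

9.43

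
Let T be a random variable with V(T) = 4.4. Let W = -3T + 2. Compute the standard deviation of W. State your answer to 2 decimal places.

6.29

V(-3T + 2) = (-3)²·4.4 = 39.6
sd(W) = √39.6 ≈ 6.29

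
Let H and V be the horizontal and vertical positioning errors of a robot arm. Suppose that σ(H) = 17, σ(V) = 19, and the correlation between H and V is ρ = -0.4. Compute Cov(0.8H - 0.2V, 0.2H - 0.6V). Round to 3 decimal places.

Var(H) = (17)² = 289;  Var(V) = (19)² = 361
Cov(H,V) = ρ·σ(H)·σ(V) = -0.4·17·19 = -129.2
Cov(0.8H - 0.2V, 0.2H - 0.6V) = (0.8)(0.2)Var(H) + (-0.2)(-0.6)Var(V) + [(0.8)(-0.6) + (-0.2)(0.2)]Cov(H,V)
= 0.16·289 + 0.12·361 + -0.52·-129.2 = 156.744

156.744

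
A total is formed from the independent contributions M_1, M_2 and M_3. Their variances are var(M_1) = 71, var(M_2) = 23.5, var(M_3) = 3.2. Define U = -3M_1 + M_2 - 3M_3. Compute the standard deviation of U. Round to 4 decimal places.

26.2926

By independence, var(U) = (-3)²var(M_1) + (1)²var(M_2) + (-3)²var(M_3)
= (-3)²·71 + (1)²·23.5 + (-3)²·3.2 = 691.3
SD(U) = √691.3 ≈ 26.2926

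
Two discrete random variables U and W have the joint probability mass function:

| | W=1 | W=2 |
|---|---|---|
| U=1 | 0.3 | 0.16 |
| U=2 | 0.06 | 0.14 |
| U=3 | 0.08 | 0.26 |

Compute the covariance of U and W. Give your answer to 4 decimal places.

0.1672

E[U] = 1.88,  E[W] = 1.56
E[UW] = 3.1
Cov(U,W) = E[UW] − E[U]E[W] = 3.1 − (1.88)(1.56) = 0.1672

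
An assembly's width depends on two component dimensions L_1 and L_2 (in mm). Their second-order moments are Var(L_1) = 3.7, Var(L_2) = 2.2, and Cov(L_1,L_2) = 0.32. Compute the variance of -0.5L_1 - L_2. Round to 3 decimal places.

Var(-0.5L_1 - L_2) = (-0.5)²·Var(L_1) + (-1)²·Var(L_2) + 2·(-0.5)·(-1)·Cov(L_1,L_2)
= 0.25·3.7 + 1·2.2 + 1·0.32 = 3.445

3.445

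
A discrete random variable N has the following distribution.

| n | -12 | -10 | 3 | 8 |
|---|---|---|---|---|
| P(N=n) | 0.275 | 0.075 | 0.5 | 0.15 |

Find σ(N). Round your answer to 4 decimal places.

E[N] = (-12)(0.275) + (-10)(0.075) + (3)(0.5) + (8)(0.15) = -1.35
E[N²] = (-12)²(0.275) + (-10)²(0.075) + (3)²(0.5) + (8)²(0.15) = 61.2
Var(N) = E[N²] − (E[N])² = 61.2 − (-1.35)² = 59.3775
σ(N) = √59.3775 ≈ 7.7057

7.7057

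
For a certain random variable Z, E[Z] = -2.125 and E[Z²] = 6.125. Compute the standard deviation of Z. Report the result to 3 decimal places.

Var(Z) = 6.125 − (-2.125)² = 1.609375
sd(Z) = √1.609375 ≈ 1.269

1.269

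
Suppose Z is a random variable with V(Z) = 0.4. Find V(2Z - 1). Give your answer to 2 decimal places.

1.60

V(2Z - 1) = (2)²·V(Z) = 4·0.4 = 1.6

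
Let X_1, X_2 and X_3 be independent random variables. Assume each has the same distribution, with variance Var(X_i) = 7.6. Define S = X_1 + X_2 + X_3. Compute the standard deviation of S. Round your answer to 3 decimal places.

By independence, Var(S) = (1)²Var(X_1) + (1)²Var(X_2) + (1)²Var(X_3)
= (1)²·7.6 + (1)²·7.6 + (1)²·7.6 = 22.8
SD(S) = √22.8 ≈ 4.775

4.775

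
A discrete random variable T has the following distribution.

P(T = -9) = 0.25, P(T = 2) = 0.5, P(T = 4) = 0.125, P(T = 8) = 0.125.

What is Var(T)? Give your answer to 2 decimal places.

E[T] = (-9)(0.25) + (2)(0.5) + (4)(0.125) + (8)(0.125) = 0.25
E[T²] = (-9)²(0.25) + (2)²(0.5) + (4)²(0.125) + (8)²(0.125) = 32.25
Var(T) = E[T²] − (E[T])² = 32.25 − (0.25)² = 32.1875

32.19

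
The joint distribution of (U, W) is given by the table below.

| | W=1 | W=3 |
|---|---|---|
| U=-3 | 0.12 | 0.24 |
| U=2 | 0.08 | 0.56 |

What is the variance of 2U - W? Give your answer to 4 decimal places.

21.7600

E[U] = 0.2,  E[W] = 2.6,  E[UW] = 1
var(U) = 5.8 − (0.2)² = 5.76;  var(W) = 7.4 − (2.6)² = 0.64
Cov(U,W) = 1 − (0.2)(2.6) = 0.48
var(2U - W) = (2)²·5.76 + (-1)²·0.64 + 2·(2)·(-1)·0.48 = 21.76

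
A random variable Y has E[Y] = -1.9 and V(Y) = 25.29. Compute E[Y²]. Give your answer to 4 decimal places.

E[Y²] = V(Y) + (E[Y])² = 25.29 + (-1.9)² = 28.9

28.9000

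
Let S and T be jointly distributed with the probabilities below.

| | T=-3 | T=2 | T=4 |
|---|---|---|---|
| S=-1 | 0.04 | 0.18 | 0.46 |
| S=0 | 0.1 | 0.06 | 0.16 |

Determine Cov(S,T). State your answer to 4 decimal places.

-0.3528

E[S] = -0.68,  E[T] = 2.54
E[ST] = -2.08
Cov(S,T) = E[ST] − E[S]E[T] = -2.08 − (-0.68)(2.54) = -0.3528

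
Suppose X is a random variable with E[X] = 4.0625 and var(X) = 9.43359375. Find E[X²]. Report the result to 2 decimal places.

25.94

E[X²] = var(X) + (E[X])² = 9.43359375 + (4.0625)² = 25.9375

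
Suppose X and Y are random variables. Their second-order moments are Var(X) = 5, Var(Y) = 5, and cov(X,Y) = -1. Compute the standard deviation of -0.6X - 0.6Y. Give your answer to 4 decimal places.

1.6971

Var(-0.6X - 0.6Y) = (-0.6)²·Var(X) + (-0.6)²·Var(Y) + 2·(-0.6)·(-0.6)·cov(X,Y)
= 0.36·5 + 0.36·5 + 0.72·-1 = 2.88
SD(-0.6X - 0.6Y) = √2.88 ≈ 1.6971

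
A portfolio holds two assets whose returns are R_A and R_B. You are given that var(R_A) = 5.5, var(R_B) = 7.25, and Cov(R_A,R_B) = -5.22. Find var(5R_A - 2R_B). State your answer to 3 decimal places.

270.900

var(5R_A - 2R_B) = (5)²·var(R_A) + (-2)²·var(R_B) + 2·(5)·(-2)·Cov(R_A,R_B)
= 25·5.5 + 4·7.25 + -20·-5.22 = 270.9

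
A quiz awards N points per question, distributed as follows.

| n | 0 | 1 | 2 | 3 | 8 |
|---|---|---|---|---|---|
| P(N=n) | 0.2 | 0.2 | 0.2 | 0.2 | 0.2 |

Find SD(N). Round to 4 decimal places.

2.7857

E[N] = (0)(0.2) + (1)(0.2) + (2)(0.2) + (3)(0.2) + (8)(0.2) = 2.8
E[N²] = (0)²(0.2) + (1)²(0.2) + (2)²(0.2) + (3)²(0.2) + (8)²(0.2) = 15.6
Var(N) = E[N²] − (E[N])² = 15.6 − (2.8)² = 7.76
SD(N) = √7.76 ≈ 2.7857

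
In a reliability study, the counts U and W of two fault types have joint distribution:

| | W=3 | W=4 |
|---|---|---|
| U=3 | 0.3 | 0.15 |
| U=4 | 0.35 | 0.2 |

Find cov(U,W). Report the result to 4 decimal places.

0.0075

E[U] = 3.55,  E[W] = 3.35
E[UW] = 11.9
cov(U,W) = E[UW] − E[U]E[W] = 11.9 − (3.55)(3.35) = 0.0075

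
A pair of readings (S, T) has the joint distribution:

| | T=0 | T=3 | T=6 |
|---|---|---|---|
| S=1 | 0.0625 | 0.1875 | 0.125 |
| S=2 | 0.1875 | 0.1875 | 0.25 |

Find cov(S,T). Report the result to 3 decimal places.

-0.047

E[S] = 1.625,  E[T] = 3.375
E[ST] = 5.4375
cov(S,T) = E[ST] − E[S]E[T] = 5.4375 − (1.625)(3.375) = -0.046875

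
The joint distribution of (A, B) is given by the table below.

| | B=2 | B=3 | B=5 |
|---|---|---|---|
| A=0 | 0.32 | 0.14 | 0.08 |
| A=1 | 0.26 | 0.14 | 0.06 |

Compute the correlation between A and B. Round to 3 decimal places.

E[A] = 0.46,  E[B] = 2.7
E[AB] = 1.24
Cov(A,B) = E[AB] − E[A]E[B] = 1.24 − (0.46)(2.7) = -0.002
var(A) = 0.2484,  var(B) = 1.05
ρ = -0.002 / √(0.2484·1.05) ≈ -0.004

-0.004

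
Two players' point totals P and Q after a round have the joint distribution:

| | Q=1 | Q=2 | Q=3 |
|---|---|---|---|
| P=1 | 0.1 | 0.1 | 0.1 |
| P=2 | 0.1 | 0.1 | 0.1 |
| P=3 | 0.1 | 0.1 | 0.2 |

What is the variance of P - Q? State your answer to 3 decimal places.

E[P] = 2.1,  E[Q] = 2.1,  E[PQ] = 4.5
Var(P) = 5.1 − (2.1)² = 0.69;  Var(Q) = 5.1 − (2.1)² = 0.69
Cov(P,Q) = 4.5 − (2.1)(2.1) = 0.09
Var(P - Q) = (1)²·0.69 + (-1)²·0.69 + 2·(1)·(-1)·0.09 = 1.2

1.200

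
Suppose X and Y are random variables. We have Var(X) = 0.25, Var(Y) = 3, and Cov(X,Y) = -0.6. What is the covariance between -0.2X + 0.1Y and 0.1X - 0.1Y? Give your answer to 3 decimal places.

Cov(-0.2X + 0.1Y, 0.1X - 0.1Y) = (-0.2)(0.1)Var(X) + (0.1)(-0.1)Var(Y) + [(-0.2)(-0.1) + (0.1)(0.1)]Cov(X,Y)
= -0.02·0.25 + -0.01·3 + 0.03·-0.6 = -0.053

-0.053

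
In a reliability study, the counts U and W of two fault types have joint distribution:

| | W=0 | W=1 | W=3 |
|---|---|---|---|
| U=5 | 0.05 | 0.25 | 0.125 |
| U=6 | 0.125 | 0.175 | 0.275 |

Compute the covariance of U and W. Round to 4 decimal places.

E[U] = 5.575,  E[W] = 1.625
E[UW] = 9.125
cov(U,W) = E[UW] − E[U]E[W] = 9.125 − (5.575)(1.625) = 0.065625

0.0656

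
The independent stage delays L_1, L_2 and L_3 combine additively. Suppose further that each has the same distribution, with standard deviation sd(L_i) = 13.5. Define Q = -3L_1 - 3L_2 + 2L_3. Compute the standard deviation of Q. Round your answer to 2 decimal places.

63.32

V(L_i) = (13.5)² = 182.25
By independence, V(Q) = (-3)²V(L_1) + (-3)²V(L_2) + (2)²V(L_3)
= (-3)²·182.25 + (-3)²·182.25 + (2)²·182.25 = 4009.5
sd(Q) = √4009.5 ≈ 63.32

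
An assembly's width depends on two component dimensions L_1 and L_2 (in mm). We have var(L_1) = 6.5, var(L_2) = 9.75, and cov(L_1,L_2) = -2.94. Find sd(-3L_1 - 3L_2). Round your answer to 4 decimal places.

var(-3L_1 - 3L_2) = (-3)²·var(L_1) + (-3)²·var(L_2) + 2·(-3)·(-3)·cov(L_1,L_2)
= 9·6.5 + 9·9.75 + 18·-2.94 = 93.33
sd(-3L_1 - 3L_2) = √93.33 ≈ 9.6607

9.6607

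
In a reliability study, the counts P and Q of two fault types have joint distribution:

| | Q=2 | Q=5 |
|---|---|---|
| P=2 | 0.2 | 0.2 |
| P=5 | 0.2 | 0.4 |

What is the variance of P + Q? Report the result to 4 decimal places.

E[P] = 3.8,  E[Q] = 3.8,  E[PQ] = 14.8
Var(P) = 16.6 − (3.8)² = 2.16;  Var(Q) = 16.6 − (3.8)² = 2.16
cov(P,Q) = 14.8 − (3.8)(3.8) = 0.36
Var(P + Q) = (1)²·2.16 + (1)²·2.16 + 2·(1)·(1)·0.36 = 5.04

5.0400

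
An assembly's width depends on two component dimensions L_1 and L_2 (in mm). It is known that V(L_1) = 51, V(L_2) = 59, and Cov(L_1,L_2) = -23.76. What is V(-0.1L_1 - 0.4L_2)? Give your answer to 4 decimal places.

V(-0.1L_1 - 0.4L_2) = (-0.1)²·V(L_1) + (-0.4)²·V(L_2) + 2·(-0.1)·(-0.4)·Cov(L_1,L_2)
= 0.01·51 + 0.16·59 + 0.08·-23.76 = 8.0492

8.0492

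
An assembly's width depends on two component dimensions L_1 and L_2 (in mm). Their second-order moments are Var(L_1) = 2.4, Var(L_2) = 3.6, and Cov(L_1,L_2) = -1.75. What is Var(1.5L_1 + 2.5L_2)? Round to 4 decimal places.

14.7750

Var(1.5L_1 + 2.5L_2) = (1.5)²·Var(L_1) + (2.5)²·Var(L_2) + 2·(1.5)·(2.5)·Cov(L_1,L_2)
= 2.25·2.4 + 6.25·3.6 + 7.5·-1.75 = 14.775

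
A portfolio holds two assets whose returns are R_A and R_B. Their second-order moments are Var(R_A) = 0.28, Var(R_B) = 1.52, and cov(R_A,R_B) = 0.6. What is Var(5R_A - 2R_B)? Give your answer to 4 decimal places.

Var(5R_A - 2R_B) = (5)²·Var(R_A) + (-2)²·Var(R_B) + 2·(5)·(-2)·cov(R_A,R_B)
= 25·0.28 + 4·1.52 + -20·0.6 = 1.08

1.0800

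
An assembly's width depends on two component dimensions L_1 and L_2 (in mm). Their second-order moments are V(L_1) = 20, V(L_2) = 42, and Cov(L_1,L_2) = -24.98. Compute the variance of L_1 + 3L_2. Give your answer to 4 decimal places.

248.1200

V(L_1 + 3L_2) = (1)²·V(L_1) + (3)²·V(L_2) + 2·(1)·(3)·Cov(L_1,L_2)
= 1·20 + 9·42 + 6·-24.98 = 248.12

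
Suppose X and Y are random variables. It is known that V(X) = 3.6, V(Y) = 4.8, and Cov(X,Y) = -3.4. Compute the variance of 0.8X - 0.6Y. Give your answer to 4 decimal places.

V(0.8X - 0.6Y) = (0.8)²·V(X) + (-0.6)²·V(Y) + 2·(0.8)·(-0.6)·Cov(X,Y)
= 0.64·3.6 + 0.36·4.8 + -0.96·-3.4 = 7.296

7.2960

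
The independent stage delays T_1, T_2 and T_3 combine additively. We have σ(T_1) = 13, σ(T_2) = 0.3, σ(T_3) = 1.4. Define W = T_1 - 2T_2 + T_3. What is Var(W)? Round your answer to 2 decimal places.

171.32

Var(T_1) = 169, Var(T_2) = 0.09, Var(T_3) = 1.96
By independence, Var(W) = (1)²Var(T_1) + (-2)²Var(T_2) + (1)²Var(T_3)
= (1)²·169 + (-2)²·0.09 + (1)²·1.96 = 171.32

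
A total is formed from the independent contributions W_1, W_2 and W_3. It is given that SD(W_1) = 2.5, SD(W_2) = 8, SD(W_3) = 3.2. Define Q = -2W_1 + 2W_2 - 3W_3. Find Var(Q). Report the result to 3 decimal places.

Var(W_1) = 6.25, Var(W_2) = 64, Var(W_3) = 10.24
By independence, Var(Q) = (-2)²Var(W_1) + (2)²Var(W_2) + (-3)²Var(W_3)
= (-2)²·6.25 + (2)²·64 + (-3)²·10.24 = 373.16

373.160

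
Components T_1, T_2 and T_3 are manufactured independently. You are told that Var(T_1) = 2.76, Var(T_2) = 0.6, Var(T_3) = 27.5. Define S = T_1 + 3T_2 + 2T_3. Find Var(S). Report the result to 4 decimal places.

By independence, Var(S) = (1)²Var(T_1) + (3)²Var(T_2) + (2)²Var(T_3)
= (1)²·2.76 + (3)²·0.6 + (2)²·27.5 = 118.16

118.1600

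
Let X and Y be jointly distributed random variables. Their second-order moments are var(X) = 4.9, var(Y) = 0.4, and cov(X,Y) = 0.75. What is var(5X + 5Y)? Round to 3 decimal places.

170.000

var(5X + 5Y) = (5)²·var(X) + (5)²·var(Y) + 2·(5)·(5)·cov(X,Y)
= 25·4.9 + 25·0.4 + 50·0.75 = 170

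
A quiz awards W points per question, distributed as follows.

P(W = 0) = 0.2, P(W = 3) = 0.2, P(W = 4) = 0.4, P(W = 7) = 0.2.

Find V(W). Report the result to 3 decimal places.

5.040

E[W] = (0)(0.2) + (3)(0.2) + (4)(0.4) + (7)(0.2) = 3.6
E[W²] = (0)²(0.2) + (3)²(0.2) + (4)²(0.4) + (7)²(0.2) = 18
V(W) = E[W²] − (E[W])² = 18 − (3.6)² = 5.04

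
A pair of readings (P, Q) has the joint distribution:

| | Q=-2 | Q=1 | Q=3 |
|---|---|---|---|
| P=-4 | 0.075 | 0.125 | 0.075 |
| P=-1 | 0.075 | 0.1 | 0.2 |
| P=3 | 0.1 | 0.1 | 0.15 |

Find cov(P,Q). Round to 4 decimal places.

0.1675

E[P] = -0.425,  E[Q] = 1.1
E[PQ] = -0.3
cov(P,Q) = E[PQ] − E[P]E[Q] = -0.3 − (-0.425)(1.1) = 0.1675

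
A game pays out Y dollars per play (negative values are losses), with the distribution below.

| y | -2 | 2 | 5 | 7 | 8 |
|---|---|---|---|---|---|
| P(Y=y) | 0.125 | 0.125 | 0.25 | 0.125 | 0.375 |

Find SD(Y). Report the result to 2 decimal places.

E[Y] = (-2)(0.125) + (2)(0.125) + (5)(0.25) + (7)(0.125) + (8)(0.375) = 5.125
E[Y²] = (-2)²(0.125) + (2)²(0.125) + (5)²(0.25) + (7)²(0.125) + (8)²(0.375) = 37.375
Var(Y) = E[Y²] − (E[Y])² = 37.375 − (5.125)² = 11.109375
SD(Y) = √11.109375 ≈ 3.33

3.33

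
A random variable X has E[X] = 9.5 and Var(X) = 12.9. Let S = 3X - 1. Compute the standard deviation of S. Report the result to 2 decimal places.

10.77

Var(3X - 1) = (3)²·12.9 = 116.1
σ(S) = √116.1 ≈ 10.77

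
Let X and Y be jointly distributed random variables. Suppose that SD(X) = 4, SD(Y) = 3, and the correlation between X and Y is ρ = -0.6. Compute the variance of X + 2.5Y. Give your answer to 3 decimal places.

Var(X) = (4)² = 16;  Var(Y) = (3)² = 9
cov(X,Y) = ρ·SD(X)·SD(Y) = -0.6·4·3 = -7.2
Var(X + 2.5Y) = (1)²·Var(X) + (2.5)²·Var(Y) + 2·(1)·(2.5)·cov(X,Y)
= 1·16 + 6.25·9 + 5·-7.2 = 36.25

36.250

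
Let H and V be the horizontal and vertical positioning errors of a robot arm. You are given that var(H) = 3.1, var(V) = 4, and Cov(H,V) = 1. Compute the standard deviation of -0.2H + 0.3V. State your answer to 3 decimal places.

0.603

var(-0.2H + 0.3V) = (-0.2)²·var(H) + (0.3)²·var(V) + 2·(-0.2)·(0.3)·Cov(H,V)
= 0.04·3.1 + 0.09·4 + -0.12·1 = 0.364
sd(-0.2H + 0.3V) = √0.364 ≈ 0.603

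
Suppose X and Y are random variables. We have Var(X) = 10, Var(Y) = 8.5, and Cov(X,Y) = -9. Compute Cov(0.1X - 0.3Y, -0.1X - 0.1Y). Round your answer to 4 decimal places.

Cov(0.1X - 0.3Y, -0.1X - 0.1Y) = (0.1)(-0.1)Var(X) + (-0.3)(-0.1)Var(Y) + [(0.1)(-0.1) + (-0.3)(-0.1)]Cov(X,Y)
= -0.01·10 + 0.03·8.5 + 0.02·-9 = -0.025

-0.0250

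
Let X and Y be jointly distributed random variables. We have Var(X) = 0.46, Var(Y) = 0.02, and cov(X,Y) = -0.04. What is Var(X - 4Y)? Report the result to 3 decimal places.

Var(X - 4Y) = (1)²·Var(X) + (-4)²·Var(Y) + 2·(1)·(-4)·cov(X,Y)
= 1·0.46 + 16·0.02 + -8·-0.04 = 1.1

1.100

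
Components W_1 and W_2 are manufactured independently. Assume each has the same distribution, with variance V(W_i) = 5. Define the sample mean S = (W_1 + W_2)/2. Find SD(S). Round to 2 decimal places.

By independence, V(S) = (0.5)²V(W_1) + (0.5)²V(W_2)
= (0.5)²·5 + (0.5)²·5 = 2.5
SD(S) = √2.5 ≈ 1.58

1.58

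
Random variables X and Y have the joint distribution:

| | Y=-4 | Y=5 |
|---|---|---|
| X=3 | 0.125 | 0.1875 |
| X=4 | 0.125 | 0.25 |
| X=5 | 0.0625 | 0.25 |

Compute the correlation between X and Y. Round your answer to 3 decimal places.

0.171

E[X] = 4,  E[Y] = 2.1875
E[XY] = 9.3125
Cov(X,Y) = E[XY] − E[X]E[Y] = 9.3125 − (4)(2.1875) = 0.5625
Var(X) = 0.625,  Var(Y) = 17.40234375
ρ = 0.5625 / √(0.625·17.40234375) ≈ 0.171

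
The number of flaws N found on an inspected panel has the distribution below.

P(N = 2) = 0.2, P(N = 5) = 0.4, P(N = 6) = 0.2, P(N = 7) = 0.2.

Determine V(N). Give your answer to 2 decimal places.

E[N] = (2)(0.2) + (5)(0.4) + (6)(0.2) + (7)(0.2) = 5
E[N²] = (2)²(0.2) + (5)²(0.4) + (6)²(0.2) + (7)²(0.2) = 27.8
V(N) = E[N²] − (E[N])² = 27.8 − (5)² = 2.8

2.80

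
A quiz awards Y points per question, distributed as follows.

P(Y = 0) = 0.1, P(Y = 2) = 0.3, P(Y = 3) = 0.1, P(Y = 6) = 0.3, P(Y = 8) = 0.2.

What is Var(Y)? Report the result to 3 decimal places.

7.210

E[Y] = (0)(0.1) + (2)(0.3) + (3)(0.1) + (6)(0.3) + (8)(0.2) = 4.3
E[Y²] = (0)²(0.1) + (2)²(0.3) + (3)²(0.1) + (6)²(0.3) + (8)²(0.2) = 25.7
Var(Y) = E[Y²] − (E[Y])² = 25.7 − (4.3)² = 7.21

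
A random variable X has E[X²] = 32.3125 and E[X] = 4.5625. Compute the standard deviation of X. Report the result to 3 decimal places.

3.391

V(X) = 32.3125 − (4.5625)² = 11.49609375
sd(X) = √11.49609375 ≈ 3.391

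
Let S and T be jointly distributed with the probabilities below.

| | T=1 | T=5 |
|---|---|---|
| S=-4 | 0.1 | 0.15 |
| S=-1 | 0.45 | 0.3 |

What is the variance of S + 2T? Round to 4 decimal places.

15.7275

E[S] = -1.75,  E[T] = 2.8,  E[ST] = -5.35
Var(S) = 4.75 − (-1.75)² = 1.6875;  Var(T) = 11.8 − (2.8)² = 3.96
cov(S,T) = -5.35 − (-1.75)(2.8) = -0.45
Var(S + 2T) = (1)²·1.6875 + (2)²·3.96 + 2·(1)·(2)·-0.45 = 15.7275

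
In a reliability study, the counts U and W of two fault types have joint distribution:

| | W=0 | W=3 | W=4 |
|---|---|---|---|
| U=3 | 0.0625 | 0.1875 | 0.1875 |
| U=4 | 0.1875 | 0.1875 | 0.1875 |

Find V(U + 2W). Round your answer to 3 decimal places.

9.527

E[U] = 3.5625,  E[W] = 2.625,  E[UW] = 9.1875
V(U) = 12.9375 − (3.5625)² = 0.24609375;  V(W) = 9.375 − (2.625)² = 2.484375
Cov(U,W) = 9.1875 − (3.5625)(2.625) = -0.1640625
V(U + 2W) = (1)²·0.24609375 + (2)²·2.484375 + 2·(1)·(2)·-0.1640625 = 9.52734375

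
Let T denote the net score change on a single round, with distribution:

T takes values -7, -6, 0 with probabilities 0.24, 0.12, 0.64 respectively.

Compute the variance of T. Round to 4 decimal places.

E[T] = (-7)(0.24) + (-6)(0.12) + (0)(0.64) = -2.4
E[T²] = (-7)²(0.24) + (-6)²(0.12) + (0)²(0.64) = 16.08
Var(T) = E[T²] − (E[T])² = 16.08 − (-2.4)² = 10.32

10.3200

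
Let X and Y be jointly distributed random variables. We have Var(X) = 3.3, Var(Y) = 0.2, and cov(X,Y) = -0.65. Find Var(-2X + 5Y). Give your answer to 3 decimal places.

Var(-2X + 5Y) = (-2)²·Var(X) + (5)²·Var(Y) + 2·(-2)·(5)·cov(X,Y)
= 4·3.3 + 25·0.2 + -20·-0.65 = 31.2

31.200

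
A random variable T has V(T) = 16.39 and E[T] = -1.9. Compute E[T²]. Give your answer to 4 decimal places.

E[T²] = V(T) + (E[T])² = 16.39 + (-1.9)² = 20

20.0000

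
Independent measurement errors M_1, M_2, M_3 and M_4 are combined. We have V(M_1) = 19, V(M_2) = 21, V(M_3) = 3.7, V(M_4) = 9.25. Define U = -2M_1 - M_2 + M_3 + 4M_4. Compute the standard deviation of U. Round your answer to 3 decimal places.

By independence, V(U) = (-2)²V(M_1) + (-1)²V(M_2) + (1)²V(M_3) + (4)²V(M_4)
= (-2)²·19 + (-1)²·21 + (1)²·3.7 + (4)²·9.25 = 248.7
σ(U) = √248.7 ≈ 15.770

15.770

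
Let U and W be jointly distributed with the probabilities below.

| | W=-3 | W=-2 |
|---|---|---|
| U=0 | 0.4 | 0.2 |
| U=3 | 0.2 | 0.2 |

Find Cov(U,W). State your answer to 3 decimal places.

0.120

E[U] = 1.2,  E[W] = -2.6
E[UW] = -3
Cov(U,W) = E[UW] − E[U]E[W] = -3 − (1.2)(-2.6) = 0.12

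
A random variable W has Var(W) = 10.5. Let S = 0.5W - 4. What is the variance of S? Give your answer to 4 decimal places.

Var(0.5W - 4) = (0.5)²·Var(W) = 0.25·10.5 = 2.625

2.6250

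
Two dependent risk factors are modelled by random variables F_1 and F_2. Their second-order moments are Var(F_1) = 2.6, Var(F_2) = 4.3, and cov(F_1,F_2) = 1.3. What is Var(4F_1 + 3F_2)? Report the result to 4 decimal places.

Var(4F_1 + 3F_2) = (4)²·Var(F_1) + (3)²·Var(F_2) + 2·(4)·(3)·cov(F_1,F_2)
= 16·2.6 + 9·4.3 + 24·1.3 = 111.5

111.5000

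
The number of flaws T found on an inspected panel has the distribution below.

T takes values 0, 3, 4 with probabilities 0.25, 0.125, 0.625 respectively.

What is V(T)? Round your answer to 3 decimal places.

2.859

E[T] = (0)(0.25) + (3)(0.125) + (4)(0.625) = 2.875
E[T²] = (0)²(0.25) + (3)²(0.125) + (4)²(0.625) = 11.125
V(T) = E[T²] − (E[T])² = 11.125 − (2.875)² = 2.859375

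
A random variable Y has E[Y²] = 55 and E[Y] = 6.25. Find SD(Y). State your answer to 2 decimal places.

3.99

Var(Y) = 55 − (6.25)² = 15.9375
SD(Y) = √15.9375 ≈ 3.99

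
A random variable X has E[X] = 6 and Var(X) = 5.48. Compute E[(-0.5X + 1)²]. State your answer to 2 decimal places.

E[-0.5X + 1] = -0.5·6 + 1 = -2
Var(-0.5X + 1) = (-0.5)²·5.48 = 1.37
E[(-0.5X + 1)²] = Var((-0.5X + 1)) + (E[(-0.5X + 1)])² = 1.37 + (-2)² = 5.37

5.37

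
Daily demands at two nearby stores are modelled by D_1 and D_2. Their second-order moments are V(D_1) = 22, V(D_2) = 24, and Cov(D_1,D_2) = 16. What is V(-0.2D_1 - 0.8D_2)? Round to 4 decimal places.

21.3600

V(-0.2D_1 - 0.8D_2) = (-0.2)²·V(D_1) + (-0.8)²·V(D_2) + 2·(-0.2)·(-0.8)·Cov(D_1,D_2)
= 0.04·22 + 0.64·24 + 0.32·16 = 21.36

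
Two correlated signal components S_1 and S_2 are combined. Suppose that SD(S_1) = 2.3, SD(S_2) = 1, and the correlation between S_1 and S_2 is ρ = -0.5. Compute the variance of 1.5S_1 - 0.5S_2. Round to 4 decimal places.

13.8775

Var(S_1) = (2.3)² = 5.29;  Var(S_2) = (1)² = 1
cov(S_1,S_2) = ρ·SD(S_1)·SD(S_2) = -0.5·2.3·1 = -1.15
Var(1.5S_1 - 0.5S_2) = (1.5)²·Var(S_1) + (-0.5)²·Var(S_2) + 2·(1.5)·(-0.5)·cov(S_1,S_2)
= 2.25·5.29 + 0.25·1 + -1.5·-1.15 = 13.8775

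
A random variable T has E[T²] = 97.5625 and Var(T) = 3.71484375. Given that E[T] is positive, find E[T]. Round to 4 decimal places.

(E[T])² = E[T²] − Var(T) = 97.5625 − 3.71484375 = 93.84765625
E[T] = √93.84765625 = 9.6875

9.6875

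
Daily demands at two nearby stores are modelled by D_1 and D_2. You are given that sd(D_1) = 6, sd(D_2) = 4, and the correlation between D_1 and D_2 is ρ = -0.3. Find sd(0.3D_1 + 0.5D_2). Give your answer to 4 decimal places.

V(D_1) = (6)² = 36;  V(D_2) = (4)² = 16
cov(D_1,D_2) = ρ·sd(D_1)·sd(D_2) = -0.3·6·4 = -7.2
V(0.3D_1 + 0.5D_2) = (0.3)²·V(D_1) + (0.5)²·V(D_2) + 2·(0.3)·(0.5)·cov(D_1,D_2)
= 0.09·36 + 0.25·16 + 0.3·-7.2 = 5.08
sd(0.3D_1 + 0.5D_2) = √5.08 ≈ 2.2539

2.2539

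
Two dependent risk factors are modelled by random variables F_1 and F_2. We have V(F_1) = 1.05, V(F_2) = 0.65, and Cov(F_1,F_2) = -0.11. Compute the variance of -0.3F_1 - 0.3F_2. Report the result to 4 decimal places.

0.1332

V(-0.3F_1 - 0.3F_2) = (-0.3)²·V(F_1) + (-0.3)²·V(F_2) + 2·(-0.3)·(-0.3)·Cov(F_1,F_2)
= 0.09·1.05 + 0.09·0.65 + 0.18·-0.11 = 0.1332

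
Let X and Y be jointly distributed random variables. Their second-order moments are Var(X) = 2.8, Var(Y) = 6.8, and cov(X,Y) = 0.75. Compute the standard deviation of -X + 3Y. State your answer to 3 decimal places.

Var(-X + 3Y) = (-1)²·Var(X) + (3)²·Var(Y) + 2·(-1)·(3)·cov(X,Y)
= 1·2.8 + 9·6.8 + -6·0.75 = 59.5
σ(-X + 3Y) = √59.5 ≈ 7.714

7.714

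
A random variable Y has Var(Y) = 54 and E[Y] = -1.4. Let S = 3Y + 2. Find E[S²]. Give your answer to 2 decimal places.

490.84

E[3Y + 2] = 3·-1.4 + 2 = -2.2
Var(3Y + 2) = (3)²·54 = 486
E[S²] = Var(S) + (E[S])² = 486 + (-2.2)² = 490.84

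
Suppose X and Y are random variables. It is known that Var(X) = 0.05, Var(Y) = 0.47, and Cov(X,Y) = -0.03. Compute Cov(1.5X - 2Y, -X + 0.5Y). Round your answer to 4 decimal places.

Cov(1.5X - 2Y, -X + 0.5Y) = (1.5)(-1)Var(X) + (-2)(0.5)Var(Y) + [(1.5)(0.5) + (-2)(-1)]Cov(X,Y)
= -1.5·0.05 + -1·0.47 + 2.75·-0.03 = -0.6275

-0.6275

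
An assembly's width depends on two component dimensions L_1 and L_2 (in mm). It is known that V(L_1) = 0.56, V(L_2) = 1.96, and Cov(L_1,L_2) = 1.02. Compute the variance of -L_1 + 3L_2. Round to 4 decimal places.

12.0800

V(-L_1 + 3L_2) = (-1)²·V(L_1) + (3)²·V(L_2) + 2·(-1)·(3)·Cov(L_1,L_2)
= 1·0.56 + 9·1.96 + -6·1.02 = 12.08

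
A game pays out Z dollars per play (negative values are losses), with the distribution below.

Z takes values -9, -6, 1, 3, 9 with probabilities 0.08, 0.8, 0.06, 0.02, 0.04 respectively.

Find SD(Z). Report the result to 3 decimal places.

E[Z] = (-9)(0.08) + (-6)(0.8) + (1)(0.06) + (3)(0.02) + (9)(0.04) = -5.04
E[Z²] = (-9)²(0.08) + (-6)²(0.8) + (1)²(0.06) + (3)²(0.02) + (9)²(0.04) = 38.76
var(Z) = E[Z²] − (E[Z])² = 38.76 − (-5.04)² = 13.3584
SD(Z) = √13.3584 ≈ 3.655

3.655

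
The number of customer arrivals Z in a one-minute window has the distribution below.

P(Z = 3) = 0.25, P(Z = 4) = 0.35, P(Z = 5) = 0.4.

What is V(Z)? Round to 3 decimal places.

0.628

E[Z] = (3)(0.25) + (4)(0.35) + (5)(0.4) = 4.15
E[Z²] = (3)²(0.25) + (4)²(0.35) + (5)²(0.4) = 17.85
V(Z) = E[Z²] − (E[Z])² = 17.85 − (4.15)² = 0.6275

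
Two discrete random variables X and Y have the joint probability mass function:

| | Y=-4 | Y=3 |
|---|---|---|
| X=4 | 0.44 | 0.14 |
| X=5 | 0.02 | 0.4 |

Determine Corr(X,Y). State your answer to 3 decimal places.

0.704

E[X] = 4.42,  E[Y] = -0.22
E[XY] = 0.24
Cov(X,Y) = E[XY] − E[X]E[Y] = 0.24 − (4.42)(-0.22) = 1.2124
V(X) = 0.2436,  V(Y) = 12.1716
ρ = 1.2124 / √(0.2436·12.1716) ≈ 0.704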